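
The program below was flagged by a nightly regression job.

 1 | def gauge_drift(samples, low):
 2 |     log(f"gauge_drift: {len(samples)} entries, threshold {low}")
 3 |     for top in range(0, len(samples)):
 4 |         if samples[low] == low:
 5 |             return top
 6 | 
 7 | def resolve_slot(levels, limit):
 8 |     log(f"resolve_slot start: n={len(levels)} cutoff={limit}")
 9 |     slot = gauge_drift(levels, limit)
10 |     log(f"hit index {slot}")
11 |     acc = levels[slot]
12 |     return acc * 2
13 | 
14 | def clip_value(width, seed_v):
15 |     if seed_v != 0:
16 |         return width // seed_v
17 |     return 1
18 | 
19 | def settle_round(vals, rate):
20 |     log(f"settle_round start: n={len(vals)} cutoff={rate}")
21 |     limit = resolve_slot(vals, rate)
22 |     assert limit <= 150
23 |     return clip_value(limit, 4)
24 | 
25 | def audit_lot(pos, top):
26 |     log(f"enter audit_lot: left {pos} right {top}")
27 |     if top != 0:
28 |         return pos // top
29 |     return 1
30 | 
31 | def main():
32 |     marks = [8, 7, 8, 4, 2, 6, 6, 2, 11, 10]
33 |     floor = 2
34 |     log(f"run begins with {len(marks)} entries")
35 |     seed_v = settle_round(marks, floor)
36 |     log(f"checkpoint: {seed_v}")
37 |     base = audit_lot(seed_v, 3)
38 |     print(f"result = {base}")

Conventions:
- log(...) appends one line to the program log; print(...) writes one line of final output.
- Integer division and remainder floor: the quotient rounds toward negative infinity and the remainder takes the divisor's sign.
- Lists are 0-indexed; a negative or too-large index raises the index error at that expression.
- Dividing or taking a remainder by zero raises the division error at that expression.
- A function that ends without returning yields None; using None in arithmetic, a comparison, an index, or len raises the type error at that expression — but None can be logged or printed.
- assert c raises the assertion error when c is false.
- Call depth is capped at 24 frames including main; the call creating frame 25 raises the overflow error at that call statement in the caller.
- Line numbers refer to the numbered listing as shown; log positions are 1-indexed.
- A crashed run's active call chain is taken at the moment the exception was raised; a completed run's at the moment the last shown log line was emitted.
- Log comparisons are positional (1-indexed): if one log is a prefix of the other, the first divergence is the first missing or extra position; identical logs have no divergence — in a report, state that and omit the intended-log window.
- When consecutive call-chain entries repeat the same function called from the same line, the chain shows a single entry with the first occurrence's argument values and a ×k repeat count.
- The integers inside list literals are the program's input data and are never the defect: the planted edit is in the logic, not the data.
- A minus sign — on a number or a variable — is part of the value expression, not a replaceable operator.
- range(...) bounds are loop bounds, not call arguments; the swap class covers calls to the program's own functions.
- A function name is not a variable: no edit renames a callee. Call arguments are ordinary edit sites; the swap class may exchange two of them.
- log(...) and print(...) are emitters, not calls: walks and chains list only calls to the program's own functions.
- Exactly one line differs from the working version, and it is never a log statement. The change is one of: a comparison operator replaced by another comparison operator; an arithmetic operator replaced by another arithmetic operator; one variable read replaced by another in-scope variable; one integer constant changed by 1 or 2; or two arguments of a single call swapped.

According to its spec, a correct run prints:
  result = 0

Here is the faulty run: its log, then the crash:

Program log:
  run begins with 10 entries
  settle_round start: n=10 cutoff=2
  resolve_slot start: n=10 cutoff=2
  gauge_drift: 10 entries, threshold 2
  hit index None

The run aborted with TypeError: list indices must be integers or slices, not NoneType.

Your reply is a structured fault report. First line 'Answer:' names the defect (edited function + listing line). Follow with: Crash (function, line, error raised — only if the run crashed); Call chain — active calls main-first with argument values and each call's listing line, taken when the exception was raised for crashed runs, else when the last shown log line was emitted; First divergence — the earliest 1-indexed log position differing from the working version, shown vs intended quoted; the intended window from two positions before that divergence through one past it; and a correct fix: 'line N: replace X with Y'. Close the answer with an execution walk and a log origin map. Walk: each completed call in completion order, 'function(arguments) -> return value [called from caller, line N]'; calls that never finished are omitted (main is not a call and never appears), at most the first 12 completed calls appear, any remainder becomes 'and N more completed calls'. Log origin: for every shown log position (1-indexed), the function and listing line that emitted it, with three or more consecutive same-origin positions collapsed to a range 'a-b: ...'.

Answer: the defect is in gauge_drift at line 4.
Key fact: Log line 5 is where behavior first shows: 'hit index None' appears instead of 'hit index 4'.
Crash: resolve_slot, line 11, TypeError.
Call chain: main -> settle_round([8, 7, 8, 4, 2, 6, 6, 2, 11, 10], 2) (called at line 35) -> resolve_slot([8, 7, 8, 4, 2, 6, 6, 2, 11, 10], 2) (called at line 21).
First divergence: at position 5 the run shows 'hit index None' where the working version logs 'hit index 4'.
Intended log window:
  3: resolve_slot start: n=10 cutoff=2
  4: gauge_drift: 10 entries, threshold 2
  5: hit index 4
  6: checkpoint: 1
Execution walk:
  gauge_drift([8, 7, 8, 4, 2, 6, 6, 2, 11, 10], 2) -> None  [called from resolve_slot, line 9]
Origin of each log line:
  1 — main, line 34
  2 — settle_round, line 20
  3 — resolve_slot, line 8
  4 — gauge_drift, line 2
  5 — resolve_slot, line 10
A correct fix: line 4: replace `samples[low]` with `samples[top]`.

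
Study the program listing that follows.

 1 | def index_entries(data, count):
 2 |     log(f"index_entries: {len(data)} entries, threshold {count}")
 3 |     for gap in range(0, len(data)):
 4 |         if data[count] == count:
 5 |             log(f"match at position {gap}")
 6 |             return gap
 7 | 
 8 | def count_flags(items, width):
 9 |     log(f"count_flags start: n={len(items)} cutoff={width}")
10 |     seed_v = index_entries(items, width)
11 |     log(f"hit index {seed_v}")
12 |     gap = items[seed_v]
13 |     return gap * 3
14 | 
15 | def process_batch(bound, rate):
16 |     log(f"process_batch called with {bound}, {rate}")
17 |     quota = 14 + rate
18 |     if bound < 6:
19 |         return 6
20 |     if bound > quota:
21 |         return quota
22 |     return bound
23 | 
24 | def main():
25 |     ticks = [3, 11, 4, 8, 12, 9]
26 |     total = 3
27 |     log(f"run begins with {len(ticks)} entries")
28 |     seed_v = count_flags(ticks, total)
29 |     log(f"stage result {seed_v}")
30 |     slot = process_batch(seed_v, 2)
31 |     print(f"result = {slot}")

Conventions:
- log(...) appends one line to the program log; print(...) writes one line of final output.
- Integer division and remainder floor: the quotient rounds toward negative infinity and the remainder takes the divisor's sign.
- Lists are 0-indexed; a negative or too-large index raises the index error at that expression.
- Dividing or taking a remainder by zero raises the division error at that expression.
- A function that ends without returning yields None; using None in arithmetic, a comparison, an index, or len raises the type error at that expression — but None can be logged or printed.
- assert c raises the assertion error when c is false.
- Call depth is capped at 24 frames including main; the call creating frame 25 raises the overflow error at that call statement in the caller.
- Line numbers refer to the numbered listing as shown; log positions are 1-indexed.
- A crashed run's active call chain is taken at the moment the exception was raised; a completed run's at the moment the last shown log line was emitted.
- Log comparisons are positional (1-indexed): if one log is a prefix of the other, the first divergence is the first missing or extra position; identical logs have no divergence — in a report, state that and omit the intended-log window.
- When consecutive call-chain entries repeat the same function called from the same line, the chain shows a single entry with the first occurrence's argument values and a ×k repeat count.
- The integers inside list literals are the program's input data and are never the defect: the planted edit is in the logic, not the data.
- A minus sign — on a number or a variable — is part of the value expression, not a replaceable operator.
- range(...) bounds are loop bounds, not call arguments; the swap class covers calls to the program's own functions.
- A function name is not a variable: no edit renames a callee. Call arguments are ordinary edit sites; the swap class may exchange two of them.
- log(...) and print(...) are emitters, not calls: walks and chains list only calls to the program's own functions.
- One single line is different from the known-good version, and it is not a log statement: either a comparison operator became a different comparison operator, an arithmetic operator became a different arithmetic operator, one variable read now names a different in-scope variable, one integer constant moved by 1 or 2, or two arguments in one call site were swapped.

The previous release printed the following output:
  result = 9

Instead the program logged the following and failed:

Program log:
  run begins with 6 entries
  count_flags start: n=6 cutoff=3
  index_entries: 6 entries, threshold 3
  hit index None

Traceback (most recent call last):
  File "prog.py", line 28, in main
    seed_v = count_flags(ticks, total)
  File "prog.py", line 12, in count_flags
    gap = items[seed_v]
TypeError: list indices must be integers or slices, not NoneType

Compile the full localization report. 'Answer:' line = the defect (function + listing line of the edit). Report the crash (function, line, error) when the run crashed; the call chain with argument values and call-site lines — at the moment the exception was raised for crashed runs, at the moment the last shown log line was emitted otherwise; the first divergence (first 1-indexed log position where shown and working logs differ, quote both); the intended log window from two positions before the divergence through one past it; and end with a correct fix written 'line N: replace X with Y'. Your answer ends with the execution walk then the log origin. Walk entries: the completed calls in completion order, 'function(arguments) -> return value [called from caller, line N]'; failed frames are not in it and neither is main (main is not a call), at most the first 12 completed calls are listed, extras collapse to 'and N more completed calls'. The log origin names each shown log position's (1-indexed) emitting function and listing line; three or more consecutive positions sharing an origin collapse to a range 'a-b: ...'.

Answer: the defect is in index_entries at line 4.
Key fact: At log position 4 the runs split — shown 'hit index None', but the working version logs 'match at position 0'.
Crash: count_flags, line 12, TypeError.
Call chain: main -> count_flags([3, 11, 4, 8, 12, 9], 3) (called at line 28).
First divergence: at position 4 the run shows 'hit index None' where the working version logs 'match at position 0'.
Intended log window:
  2: count_flags start: n=6 cutoff=3
  3: index_entries: 6 entries, threshold 3
  4: match at position 0
  5: hit index 0
Execution walk:
  index_entries([3, 11, 4, 8, 12, 9], 3) -> None  [called from count_flags, line 10]
Log origin:
  1: logged in main at line 27
  2: logged in count_flags at line 9
  3: logged in index_entries at line 2
  4: logged in count_flags at line 11
A correct fix: line 4: replace `data[count]` with `data[gap]`.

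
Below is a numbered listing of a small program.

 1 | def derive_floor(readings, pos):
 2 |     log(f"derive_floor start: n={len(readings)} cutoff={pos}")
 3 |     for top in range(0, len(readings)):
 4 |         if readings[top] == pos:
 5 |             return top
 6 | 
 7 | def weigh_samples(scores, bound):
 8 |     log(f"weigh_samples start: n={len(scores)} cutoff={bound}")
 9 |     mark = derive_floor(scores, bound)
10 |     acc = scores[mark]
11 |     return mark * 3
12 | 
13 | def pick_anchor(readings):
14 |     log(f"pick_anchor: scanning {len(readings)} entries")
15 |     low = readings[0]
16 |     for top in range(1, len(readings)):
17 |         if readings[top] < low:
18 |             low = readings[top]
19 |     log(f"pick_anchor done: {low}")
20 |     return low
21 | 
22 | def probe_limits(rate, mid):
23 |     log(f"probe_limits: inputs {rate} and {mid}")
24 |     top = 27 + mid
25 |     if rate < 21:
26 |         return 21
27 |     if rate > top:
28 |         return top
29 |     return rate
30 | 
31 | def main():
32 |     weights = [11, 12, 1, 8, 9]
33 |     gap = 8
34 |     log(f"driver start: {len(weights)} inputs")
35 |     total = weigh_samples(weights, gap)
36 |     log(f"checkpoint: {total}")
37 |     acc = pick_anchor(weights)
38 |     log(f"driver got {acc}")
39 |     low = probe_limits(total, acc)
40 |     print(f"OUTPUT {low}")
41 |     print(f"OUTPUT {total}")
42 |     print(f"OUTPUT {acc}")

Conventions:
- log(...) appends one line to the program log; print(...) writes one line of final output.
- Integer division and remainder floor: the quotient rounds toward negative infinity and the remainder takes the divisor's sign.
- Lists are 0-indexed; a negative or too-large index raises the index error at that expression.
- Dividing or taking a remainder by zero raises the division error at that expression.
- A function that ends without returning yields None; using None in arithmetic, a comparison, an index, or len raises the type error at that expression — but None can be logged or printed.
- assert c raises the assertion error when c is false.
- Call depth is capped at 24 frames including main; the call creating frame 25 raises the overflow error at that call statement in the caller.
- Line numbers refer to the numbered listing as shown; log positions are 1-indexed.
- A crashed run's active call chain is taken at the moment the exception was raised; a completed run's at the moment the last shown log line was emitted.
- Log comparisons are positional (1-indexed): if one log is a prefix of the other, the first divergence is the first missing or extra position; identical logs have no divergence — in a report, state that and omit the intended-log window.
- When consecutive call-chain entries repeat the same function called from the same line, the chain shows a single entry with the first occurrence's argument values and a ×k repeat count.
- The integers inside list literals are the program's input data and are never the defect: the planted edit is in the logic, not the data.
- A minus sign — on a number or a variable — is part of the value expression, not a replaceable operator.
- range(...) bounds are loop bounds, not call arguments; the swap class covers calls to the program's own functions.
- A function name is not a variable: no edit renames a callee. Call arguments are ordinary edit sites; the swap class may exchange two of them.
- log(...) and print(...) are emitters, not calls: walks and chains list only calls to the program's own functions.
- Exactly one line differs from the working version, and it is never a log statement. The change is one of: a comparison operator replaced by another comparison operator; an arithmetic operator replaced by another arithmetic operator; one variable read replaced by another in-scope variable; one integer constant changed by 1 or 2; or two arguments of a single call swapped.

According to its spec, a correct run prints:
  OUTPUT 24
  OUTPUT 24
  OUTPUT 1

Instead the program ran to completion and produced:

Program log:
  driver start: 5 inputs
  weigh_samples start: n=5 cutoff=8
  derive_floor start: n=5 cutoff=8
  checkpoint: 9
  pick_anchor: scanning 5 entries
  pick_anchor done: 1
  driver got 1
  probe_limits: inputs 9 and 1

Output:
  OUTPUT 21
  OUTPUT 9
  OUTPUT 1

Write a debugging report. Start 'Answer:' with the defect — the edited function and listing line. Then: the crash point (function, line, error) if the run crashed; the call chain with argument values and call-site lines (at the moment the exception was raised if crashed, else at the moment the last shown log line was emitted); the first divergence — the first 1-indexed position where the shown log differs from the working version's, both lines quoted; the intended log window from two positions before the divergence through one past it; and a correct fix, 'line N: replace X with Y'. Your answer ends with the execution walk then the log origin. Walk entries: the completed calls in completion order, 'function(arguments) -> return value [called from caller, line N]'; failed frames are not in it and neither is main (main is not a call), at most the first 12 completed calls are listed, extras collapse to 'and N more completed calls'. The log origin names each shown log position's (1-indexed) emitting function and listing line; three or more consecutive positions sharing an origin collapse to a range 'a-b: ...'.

Answer: the defect is in weigh_samples at line 11.
Key fact: At log position 4 the runs split — shown 'checkpoint: 9', but the working version logs 'checkpoint: 24'.
Call chain: main -> probe_limits(9, 1) (called at line 39).
First divergence: position 4 — the shown line 'checkpoint: 9' should read 'checkpoint: 24'.
Intended log window:
  2: weigh_samples start: n=5 cutoff=8
  3: derive_floor start: n=5 cutoff=8
  4: checkpoint: 24
  5: pick_anchor: scanning 5 entries
Execution walk:
  derive_floor([11, 12, 1, 8, 9], 8) -> 3  [called from weigh_samples, line 9]
  weigh_samples([11, 12, 1, 8, 9], 8) -> 9  [called from main, line 35]
  pick_anchor([11, 12, 1, 8, 9]) -> 1  [called from main, line 37]
  probe_limits(9, 1) -> 21  [called from main, line 39]
Log line origins:
  1 — main, line 34
  2 — weigh_samples, line 8
  3 — derive_floor, line 2
  4 — main, line 36
  5 — pick_anchor, line 14
  6 — pick_anchor, line 19
  7 — main, line 38
  8 — probe_limits, line 23
A correct fix: line 11: replace `mark` with `acc`.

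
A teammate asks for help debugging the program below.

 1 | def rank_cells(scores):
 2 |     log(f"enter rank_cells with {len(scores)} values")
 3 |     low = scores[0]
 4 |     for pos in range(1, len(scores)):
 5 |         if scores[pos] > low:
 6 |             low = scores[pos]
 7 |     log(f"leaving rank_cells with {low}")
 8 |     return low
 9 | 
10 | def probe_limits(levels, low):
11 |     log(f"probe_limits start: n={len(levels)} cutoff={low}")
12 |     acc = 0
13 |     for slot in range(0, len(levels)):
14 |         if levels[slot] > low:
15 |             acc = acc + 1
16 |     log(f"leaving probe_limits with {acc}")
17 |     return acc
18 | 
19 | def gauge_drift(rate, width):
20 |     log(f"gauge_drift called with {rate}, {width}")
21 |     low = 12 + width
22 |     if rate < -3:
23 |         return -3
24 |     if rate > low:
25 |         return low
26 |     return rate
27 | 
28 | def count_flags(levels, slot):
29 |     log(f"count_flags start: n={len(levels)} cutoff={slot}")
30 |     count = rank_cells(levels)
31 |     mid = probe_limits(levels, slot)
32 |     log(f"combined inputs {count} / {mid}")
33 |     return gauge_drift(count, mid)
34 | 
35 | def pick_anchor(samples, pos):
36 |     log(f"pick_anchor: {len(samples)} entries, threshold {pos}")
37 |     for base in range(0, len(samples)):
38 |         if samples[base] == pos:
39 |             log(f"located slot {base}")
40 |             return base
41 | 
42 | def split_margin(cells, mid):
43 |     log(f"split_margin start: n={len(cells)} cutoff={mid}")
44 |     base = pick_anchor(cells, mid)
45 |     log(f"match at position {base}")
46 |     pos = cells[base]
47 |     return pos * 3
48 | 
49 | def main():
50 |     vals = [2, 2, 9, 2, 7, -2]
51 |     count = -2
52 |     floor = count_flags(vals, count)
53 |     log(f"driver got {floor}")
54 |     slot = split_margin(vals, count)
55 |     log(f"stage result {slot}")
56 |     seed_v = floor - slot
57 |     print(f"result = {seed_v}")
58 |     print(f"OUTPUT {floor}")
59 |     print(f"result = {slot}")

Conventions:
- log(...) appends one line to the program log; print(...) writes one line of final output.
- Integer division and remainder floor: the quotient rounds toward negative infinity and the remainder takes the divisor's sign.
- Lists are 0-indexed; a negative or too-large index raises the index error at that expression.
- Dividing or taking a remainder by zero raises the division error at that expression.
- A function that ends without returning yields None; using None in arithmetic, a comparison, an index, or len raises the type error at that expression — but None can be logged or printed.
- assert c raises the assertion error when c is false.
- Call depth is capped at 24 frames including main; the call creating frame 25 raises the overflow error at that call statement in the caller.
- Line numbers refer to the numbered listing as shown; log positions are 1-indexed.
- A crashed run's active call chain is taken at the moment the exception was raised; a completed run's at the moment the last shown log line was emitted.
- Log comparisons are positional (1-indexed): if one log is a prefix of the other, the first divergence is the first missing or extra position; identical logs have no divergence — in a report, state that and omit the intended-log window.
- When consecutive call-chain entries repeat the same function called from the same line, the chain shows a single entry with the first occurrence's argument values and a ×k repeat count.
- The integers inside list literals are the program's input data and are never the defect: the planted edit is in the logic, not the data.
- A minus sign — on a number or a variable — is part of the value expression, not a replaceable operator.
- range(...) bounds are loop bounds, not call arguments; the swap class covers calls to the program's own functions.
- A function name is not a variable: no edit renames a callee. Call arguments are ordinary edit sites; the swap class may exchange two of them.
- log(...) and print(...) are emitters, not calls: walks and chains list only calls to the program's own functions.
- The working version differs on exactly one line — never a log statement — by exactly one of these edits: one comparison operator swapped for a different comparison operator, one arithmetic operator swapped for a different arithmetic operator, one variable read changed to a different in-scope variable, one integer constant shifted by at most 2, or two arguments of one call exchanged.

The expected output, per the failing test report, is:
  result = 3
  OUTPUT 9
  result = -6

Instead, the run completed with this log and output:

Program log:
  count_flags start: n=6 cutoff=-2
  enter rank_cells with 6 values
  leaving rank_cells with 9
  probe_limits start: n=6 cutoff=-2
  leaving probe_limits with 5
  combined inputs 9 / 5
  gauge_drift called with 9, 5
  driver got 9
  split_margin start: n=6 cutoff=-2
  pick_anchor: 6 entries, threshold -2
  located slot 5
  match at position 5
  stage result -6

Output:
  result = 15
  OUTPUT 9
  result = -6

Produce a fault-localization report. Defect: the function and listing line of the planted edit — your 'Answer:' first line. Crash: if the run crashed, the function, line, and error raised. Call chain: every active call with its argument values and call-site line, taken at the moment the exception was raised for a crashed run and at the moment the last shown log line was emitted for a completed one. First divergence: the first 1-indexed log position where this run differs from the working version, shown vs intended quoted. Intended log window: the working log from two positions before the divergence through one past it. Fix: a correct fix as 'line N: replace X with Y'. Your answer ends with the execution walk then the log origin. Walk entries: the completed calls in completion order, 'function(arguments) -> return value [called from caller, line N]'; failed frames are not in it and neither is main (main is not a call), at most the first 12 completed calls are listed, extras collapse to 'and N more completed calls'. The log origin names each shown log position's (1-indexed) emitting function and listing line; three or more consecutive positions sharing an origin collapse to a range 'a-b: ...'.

Answer: the defect is in main at line 56.
Key observation: The logs agree in full; only the final output differs.
Call chain: main.
First divergence: none; the two logs match at every position.
Execution walk:
  rank_cells([2, 2, 9, 2, 7, -2]) -> 9  [called from count_flags, line 30]
  probe_limits([2, 2, 9, 2, 7, -2], -2) -> 5  [called from count_flags, line 31]
  gauge_drift(9, 5) -> 9  [called from count_flags, line 33]
  count_flags([2, 2, 9, 2, 7, -2], -2) -> 9  [called from main, line 52]
  pick_anchor([2, 2, 9, 2, 7, -2], -2) -> 5  [called from split_margin, line 44]
  split_margin([2, 2, 9, 2, 7, -2], -2) -> -6  [called from main, line 54]
Log origin:
  1: from count_flags, line 29
  2: from rank_cells, line 2
  3: from rank_cells, line 7
  4: from probe_limits, line 11
  5: from probe_limits, line 16
  6: from count_flags, line 32
  7: from gauge_drift, line 20
  8: from main, line 53
  9: from split_margin, line 43
  10: from pick_anchor, line 36
  11: from pick_anchor, line 39
  12: from split_margin, line 45
  13: from main, line 55
A correct fix: line 56: replace `-` with `+`.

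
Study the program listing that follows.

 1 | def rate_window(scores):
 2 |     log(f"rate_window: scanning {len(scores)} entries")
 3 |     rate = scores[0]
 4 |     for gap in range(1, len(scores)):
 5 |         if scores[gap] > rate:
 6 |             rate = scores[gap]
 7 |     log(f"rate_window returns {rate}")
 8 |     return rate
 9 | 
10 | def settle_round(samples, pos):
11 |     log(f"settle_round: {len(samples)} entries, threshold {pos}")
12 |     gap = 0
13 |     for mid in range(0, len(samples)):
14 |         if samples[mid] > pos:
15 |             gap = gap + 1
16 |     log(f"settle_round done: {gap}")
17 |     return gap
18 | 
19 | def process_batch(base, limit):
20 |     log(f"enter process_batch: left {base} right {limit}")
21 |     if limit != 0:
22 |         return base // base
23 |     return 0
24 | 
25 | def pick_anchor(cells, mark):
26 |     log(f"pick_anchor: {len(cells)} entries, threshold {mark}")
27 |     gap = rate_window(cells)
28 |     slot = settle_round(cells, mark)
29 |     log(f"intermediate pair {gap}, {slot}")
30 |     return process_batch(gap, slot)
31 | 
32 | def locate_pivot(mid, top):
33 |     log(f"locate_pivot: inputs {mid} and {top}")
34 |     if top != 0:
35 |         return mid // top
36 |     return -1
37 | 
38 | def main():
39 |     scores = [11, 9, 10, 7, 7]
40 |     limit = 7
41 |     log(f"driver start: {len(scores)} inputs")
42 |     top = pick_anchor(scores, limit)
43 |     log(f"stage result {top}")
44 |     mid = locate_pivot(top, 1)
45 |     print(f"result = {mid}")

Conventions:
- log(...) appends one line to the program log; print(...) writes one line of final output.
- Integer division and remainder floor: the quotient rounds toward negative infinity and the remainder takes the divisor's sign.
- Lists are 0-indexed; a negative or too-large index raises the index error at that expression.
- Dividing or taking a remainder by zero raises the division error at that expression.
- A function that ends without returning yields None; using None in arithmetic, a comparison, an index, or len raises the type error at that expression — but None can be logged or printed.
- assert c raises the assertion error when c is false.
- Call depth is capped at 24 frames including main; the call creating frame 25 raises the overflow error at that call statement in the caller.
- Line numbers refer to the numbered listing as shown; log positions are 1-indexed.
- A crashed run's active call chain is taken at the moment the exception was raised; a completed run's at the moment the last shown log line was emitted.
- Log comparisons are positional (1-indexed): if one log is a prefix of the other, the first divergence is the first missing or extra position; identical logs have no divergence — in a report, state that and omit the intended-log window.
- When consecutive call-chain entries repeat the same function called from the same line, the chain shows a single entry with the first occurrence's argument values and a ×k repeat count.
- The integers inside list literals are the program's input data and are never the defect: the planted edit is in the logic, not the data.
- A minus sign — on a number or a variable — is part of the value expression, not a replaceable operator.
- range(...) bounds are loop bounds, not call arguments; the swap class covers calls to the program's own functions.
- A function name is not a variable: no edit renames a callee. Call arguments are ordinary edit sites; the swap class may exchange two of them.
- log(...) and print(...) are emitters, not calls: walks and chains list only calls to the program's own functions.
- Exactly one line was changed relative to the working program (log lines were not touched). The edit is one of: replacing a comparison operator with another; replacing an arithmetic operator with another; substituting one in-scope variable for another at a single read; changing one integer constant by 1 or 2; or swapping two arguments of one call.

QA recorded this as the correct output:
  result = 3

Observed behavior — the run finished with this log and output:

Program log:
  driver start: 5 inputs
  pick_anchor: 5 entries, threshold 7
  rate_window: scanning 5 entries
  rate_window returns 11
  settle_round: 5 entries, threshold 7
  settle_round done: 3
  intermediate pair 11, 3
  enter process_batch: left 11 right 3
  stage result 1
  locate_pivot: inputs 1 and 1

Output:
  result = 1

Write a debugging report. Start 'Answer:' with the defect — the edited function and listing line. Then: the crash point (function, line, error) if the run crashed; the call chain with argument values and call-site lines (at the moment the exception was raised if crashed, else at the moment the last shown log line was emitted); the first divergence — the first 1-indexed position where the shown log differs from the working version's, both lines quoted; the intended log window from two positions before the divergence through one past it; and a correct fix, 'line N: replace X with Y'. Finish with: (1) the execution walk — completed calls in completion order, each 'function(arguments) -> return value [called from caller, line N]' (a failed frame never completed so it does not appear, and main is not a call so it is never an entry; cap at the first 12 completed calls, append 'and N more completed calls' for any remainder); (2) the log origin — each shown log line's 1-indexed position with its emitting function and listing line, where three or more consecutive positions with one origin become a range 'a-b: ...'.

Answer: the defect is in process_batch at line 22.
The tell: The earliest visible damage is log position 9 — 'stage result 1' rather than the intended 'stage result 3'.
Call chain: main -> locate_pivot(1, 1) (called at line 44).
First divergence: at position 9 the run shows 'stage result 1' where the working version logs 'stage result 3'.
Intended log window:
  7: intermediate pair 11, 3
  8: enter process_batch: left 11 right 3
  9: stage result 3
  10: locate_pivot: inputs 3 and 1
Execution walk:
  rate_window([11, 9, 10, 7, 7]) -> 11  [called from pick_anchor, line 27]
  settle_round([11, 9, 10, 7, 7], 7) -> 3  [called from pick_anchor, line 28]
  process_batch(11, 3) -> 1  [called from pick_anchor, line 30]
  pick_anchor([11, 9, 10, 7, 7], 7) -> 1  [called from main, line 42]
  locate_pivot(1, 1) -> 1  [called from main, line 44]
Log origins:
  1 — main, line 41
  2 — pick_anchor, line 26
  3 — rate_window, line 2
  4 — rate_window, line 7
  5 — settle_round, line 11
  6 — settle_round, line 16
  7 — pick_anchor, line 29
  8 — process_batch, line 20
  9 — main, line 43
  10 — locate_pivot, line 33
A correct fix: line 22: replace `base // base` with `base // limit`.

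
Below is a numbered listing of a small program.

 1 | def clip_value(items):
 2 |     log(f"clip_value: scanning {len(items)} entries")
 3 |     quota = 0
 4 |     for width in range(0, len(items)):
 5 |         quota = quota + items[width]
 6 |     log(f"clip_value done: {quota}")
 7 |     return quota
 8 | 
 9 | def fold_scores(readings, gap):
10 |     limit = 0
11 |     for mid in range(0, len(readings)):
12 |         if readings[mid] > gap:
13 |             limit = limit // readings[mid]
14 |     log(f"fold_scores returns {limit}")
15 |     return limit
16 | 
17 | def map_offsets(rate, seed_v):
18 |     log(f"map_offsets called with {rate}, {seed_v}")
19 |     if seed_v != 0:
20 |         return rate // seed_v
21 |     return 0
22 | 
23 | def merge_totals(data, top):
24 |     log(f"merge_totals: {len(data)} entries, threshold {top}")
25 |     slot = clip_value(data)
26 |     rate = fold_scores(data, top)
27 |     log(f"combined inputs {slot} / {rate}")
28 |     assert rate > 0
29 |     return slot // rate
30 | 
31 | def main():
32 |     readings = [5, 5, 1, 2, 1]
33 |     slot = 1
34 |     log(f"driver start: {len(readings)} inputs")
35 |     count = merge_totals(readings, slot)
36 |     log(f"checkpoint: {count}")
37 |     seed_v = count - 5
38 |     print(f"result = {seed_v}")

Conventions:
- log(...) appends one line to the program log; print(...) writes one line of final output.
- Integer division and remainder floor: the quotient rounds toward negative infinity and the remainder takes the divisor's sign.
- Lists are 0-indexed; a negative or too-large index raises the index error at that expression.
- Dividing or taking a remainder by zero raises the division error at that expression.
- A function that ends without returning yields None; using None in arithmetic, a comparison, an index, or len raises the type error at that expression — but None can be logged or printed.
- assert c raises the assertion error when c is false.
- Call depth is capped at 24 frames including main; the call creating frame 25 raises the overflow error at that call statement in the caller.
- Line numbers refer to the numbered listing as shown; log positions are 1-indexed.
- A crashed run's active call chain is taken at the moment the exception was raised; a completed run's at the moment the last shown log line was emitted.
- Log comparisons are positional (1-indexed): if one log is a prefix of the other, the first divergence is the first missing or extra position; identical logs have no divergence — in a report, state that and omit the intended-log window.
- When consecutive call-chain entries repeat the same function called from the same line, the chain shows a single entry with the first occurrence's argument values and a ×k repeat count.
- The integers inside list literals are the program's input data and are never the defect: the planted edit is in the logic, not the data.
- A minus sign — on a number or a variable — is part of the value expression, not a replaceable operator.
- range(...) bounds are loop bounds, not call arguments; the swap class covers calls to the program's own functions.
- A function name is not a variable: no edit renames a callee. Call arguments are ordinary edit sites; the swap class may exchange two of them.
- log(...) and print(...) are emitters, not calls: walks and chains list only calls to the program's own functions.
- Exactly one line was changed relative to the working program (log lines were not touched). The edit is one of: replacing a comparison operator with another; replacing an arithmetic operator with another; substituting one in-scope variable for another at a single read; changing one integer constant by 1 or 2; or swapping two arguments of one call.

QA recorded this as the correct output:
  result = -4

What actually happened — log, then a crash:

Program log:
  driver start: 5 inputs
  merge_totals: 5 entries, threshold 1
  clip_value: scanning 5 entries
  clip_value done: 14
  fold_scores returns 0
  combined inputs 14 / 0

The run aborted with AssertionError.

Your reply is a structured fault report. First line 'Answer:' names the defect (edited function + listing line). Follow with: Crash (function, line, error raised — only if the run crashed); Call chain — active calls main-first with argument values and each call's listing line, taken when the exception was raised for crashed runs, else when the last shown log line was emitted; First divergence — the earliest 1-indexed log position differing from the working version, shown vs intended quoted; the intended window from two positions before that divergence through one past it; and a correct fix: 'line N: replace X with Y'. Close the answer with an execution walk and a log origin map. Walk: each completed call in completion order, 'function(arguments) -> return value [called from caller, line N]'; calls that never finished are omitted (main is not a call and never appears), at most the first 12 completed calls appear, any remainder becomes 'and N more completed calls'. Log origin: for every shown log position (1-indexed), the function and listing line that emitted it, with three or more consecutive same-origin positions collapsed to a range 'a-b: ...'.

Answer: the defect is in fold_scores at line 13.
Core observation: Log line 5 is where behavior first shows: 'fold_scores returns 0' appears instead of 'fold_scores returns 12'.
Crash: merge_totals, line 28, AssertionError.
Call chain: main -> merge_totals([5, 5, 1, 2, 1], 1) (called at line 35).
First divergence: position 5 — shown 'fold_scores returns 0', intended 'fold_scores returns 12'.
Intended log window:
  3: clip_value: scanning 5 entries
  4: clip_value done: 14
  5: fold_scores returns 12
  6: combined inputs 14 / 12
Execution walk:
  clip_value([5, 5, 1, 2, 1]) -> 14  [called from merge_totals, line 25]
  fold_scores([5, 5, 1, 2, 1], 1) -> 0  [called from merge_totals, line 26]
Log origin:
  1: from main, line 34
  2: from merge_totals, line 24
  3: from clip_value, line 2
  4: from clip_value, line 6
  5: from fold_scores, line 14
  6: from merge_totals, line 27
A correct fix: line 13: replace `//` with `+`.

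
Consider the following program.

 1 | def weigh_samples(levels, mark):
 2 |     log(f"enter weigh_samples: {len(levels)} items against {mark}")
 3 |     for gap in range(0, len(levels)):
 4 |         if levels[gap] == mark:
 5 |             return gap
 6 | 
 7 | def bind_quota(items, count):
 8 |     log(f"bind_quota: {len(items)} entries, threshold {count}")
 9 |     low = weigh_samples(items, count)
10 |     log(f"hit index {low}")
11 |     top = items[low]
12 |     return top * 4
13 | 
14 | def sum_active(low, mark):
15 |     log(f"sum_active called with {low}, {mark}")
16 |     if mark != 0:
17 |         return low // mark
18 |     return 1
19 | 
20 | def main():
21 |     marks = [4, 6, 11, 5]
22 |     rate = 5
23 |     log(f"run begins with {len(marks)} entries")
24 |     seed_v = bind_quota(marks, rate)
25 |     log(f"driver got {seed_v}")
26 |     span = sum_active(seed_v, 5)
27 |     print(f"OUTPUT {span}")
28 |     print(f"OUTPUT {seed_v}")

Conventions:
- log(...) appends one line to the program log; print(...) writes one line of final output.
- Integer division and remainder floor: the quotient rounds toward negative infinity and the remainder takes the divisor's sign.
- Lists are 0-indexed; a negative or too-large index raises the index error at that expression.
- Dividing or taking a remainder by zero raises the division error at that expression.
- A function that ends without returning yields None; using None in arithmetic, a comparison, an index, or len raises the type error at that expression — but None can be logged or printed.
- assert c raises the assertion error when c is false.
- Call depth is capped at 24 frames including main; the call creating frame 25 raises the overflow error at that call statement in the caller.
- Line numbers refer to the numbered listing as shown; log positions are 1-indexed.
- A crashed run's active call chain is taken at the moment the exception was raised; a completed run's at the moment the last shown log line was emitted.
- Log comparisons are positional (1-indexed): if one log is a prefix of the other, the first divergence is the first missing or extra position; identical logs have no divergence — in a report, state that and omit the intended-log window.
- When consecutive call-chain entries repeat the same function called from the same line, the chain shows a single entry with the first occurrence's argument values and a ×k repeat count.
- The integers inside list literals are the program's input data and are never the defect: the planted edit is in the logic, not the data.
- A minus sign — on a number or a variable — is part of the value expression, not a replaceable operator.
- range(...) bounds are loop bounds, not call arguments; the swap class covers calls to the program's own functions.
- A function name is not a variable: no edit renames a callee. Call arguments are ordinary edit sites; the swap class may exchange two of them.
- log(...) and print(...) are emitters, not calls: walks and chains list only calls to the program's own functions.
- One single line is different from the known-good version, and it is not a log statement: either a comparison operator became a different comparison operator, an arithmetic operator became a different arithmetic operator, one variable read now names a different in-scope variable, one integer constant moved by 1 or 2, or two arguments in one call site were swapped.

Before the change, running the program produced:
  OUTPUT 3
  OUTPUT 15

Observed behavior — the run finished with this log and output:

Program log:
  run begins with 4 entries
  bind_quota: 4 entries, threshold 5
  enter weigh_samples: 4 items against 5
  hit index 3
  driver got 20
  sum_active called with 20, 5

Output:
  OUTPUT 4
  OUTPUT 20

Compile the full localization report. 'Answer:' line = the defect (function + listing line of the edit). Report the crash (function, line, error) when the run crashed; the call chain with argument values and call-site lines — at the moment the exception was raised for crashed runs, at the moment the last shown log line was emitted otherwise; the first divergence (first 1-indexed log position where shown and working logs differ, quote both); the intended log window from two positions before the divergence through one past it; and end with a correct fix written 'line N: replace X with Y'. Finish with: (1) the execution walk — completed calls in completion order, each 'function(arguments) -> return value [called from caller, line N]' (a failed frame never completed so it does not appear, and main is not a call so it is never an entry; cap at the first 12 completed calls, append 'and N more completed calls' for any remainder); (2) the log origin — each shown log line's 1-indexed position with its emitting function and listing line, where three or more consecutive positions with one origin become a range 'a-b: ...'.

Answer: the defect is in bind_quota at line 12.
Core observation: The earliest visible damage is log position 5 — 'driver got 20' rather than the intended 'driver got 15'.
Call chain: main -> sum_active(20, 5) (called at line 26).
First divergence: position 5 — shown 'driver got 20', intended 'driver got 15'.
Intended log window:
  3: enter weigh_samples: 4 items against 5
  4: hit index 3
  5: driver got 15
  6: sum_active called with 15, 5
Execution walk:
  weigh_samples([4, 6, 11, 5], 5) -> 3  [called from bind_quota, line 9]
  bind_quota([4, 6, 11, 5], 5) -> 20  [called from main, line 24]
  sum_active(20, 5) -> 4  [called from main, line 26]
Log line origins:
  1: logged in main at line 23
  2: logged in bind_quota at line 8
  3: logged in weigh_samples at line 2
  4: logged in bind_quota at line 10
  5: logged in main at line 25
  6: logged in sum_active at line 15
A correct fix: line 12: replace `4` with `3`.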